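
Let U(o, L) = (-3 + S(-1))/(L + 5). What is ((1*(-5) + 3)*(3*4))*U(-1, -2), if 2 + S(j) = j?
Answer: 48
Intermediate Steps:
S(j) = -2 + j
U(o, L) = -6/(5 + L) (U(o, L) = (-3 + (-2 - 1))/(L + 5) = (-3 - 3)/(5 + L) = -6/(5 + L))
((1*(-5) + 3)*(3*4))*U(-1, -2) = ((1*(-5) + 3)*(3*4))*(-6/(5 - 2)) = ((-5 + 3)*12)*(-6/3) = (-2*12)*(-6*1/3) = -24*(-2) = 48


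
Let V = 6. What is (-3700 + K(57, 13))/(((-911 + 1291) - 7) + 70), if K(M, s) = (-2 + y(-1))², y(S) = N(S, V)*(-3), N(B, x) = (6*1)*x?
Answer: 8400/443 ≈ 18.962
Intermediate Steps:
N(B, x) = 6*x
y(S) = -108 (y(S) = (6*6)*(-3) = 36*(-3) = -108)
K(M, s) = 12100 (K(M, s) = (-2 - 108)² = (-110)² = 12100)
(-3700 + K(57, 13))/(((-911 + 1291) - 7) + 70) = (-3700 + 12100)/(((-911 + 1291) - 7) + 70) = 8400/((380 - 7) + 70) = 8400/(373 + 70) = 8400/443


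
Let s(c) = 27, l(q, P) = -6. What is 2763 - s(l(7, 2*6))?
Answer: 2736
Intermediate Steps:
2763 - s(l(7, 2*6)) = 2763 - 1*27 = 2763 - 27 = 2736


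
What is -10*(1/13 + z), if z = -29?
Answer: 3760/13 ≈ 289.23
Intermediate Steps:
-10*(1/13 + z) = -10*(1/13 - 29) = -10*(-376/13) = 3760/13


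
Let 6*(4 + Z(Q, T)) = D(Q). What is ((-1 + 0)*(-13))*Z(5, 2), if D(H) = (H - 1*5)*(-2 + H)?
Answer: -52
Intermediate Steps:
D(H) = (-5 + H)*(-2 + H) (D(H) = (H - 5)*(-2 + H) = (-5 + H)*(-2 + H))
Z(Q, T) = -7/3 - 7*Q/6 + Q²/6 (Z(Q, T) = -4 + (10 + Q² - 7*Q)/6 = -4 + (5/3 - 7*Q/6 + Q²/6) = -7/3 - 7*Q/6 + Q²/6)
((-1 + 0)*(-13))*Z(5, 2) = ((-1 + 0)*(-13))*(-7/3 - 7/6*5 + (⅙)*5²) = (-1*(-13))*(-7/3 - 35/6 + (⅙)*25) = 13*(-7/3 - 35/6 + 25/6) = 13*(-4) = -52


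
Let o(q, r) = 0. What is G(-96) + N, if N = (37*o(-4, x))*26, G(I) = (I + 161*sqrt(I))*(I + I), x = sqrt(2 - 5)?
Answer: 18432 - 123648*I*sqrt(6) ≈ 18432.0 - 3.0287e+5*I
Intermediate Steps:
x = I*sqrt(3) (x = sqrt(-3) = I*sqrt(3) ≈ 1.732*I)
G(I) = 2*I*(I + 161*sqrt(I)) (G(I) = (I + 161*sqrt(I))*(2*I) = 2*I*(I + 161*sqrt(I)))
N = 0 (N = (37*0)*26 = 0*26 = 0)
G(-96) + N = (2*(-96)**2 + 322*(-96)**(3/2)) + 0 = (2*9216 + 322*(-384*I*sqrt(6))) + 0 = (18432 - 123648*I*sqrt(6)) + 0 = 18432 - 123648*I*sqrt(6)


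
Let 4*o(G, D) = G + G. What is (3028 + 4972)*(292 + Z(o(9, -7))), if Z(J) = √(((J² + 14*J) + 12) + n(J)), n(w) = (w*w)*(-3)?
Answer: 2336000 + 4000*√138 ≈ 2.3830e+6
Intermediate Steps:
o(G, D) = G/2 (o(G, D) = (G + G)/4 = (2*G)/4 = G/2)
n(w) = -3*w² (n(w) = w²*(-3) = -3*w²)
Z(J) = √(12 - 2*J² + 14*J) (Z(J) = √(((J² + 14*J) + 12) - 3*J²) = √((12 + J² + 14*J) - 3*J²) = √(12 - 2*J² + 14*J))
(3028 + 4972)*(292 + Z(o(9, -7))) = (3028 + 4972)*(292 + √(12 - 2*((½)*9)² + 14*((½)*9))) = 8000*(292 + √(12 - 2*(9/2)² + 14*(9/2))) = 8000*(292 + √(12 - 2*81/4 + 63)) = 8000*(292 + √(12 - 81/2 + 63)) = 8000*(292 + √(69/2)) = 8000*(292 + √138/2) = 2336000 + 4000*√138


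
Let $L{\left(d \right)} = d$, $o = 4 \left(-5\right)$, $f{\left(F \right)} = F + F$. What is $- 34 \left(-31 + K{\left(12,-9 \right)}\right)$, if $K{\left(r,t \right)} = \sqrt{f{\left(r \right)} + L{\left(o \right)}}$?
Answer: $986$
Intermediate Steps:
$f{\left(F \right)} = 2 F$
$o = -20$
$K{\left(r,t \right)} = \sqrt{-20 + 2 r}$ ($K{\left(r,t \right)} = \sqrt{2 r - 20} = \sqrt{-20 + 2 r}$)
$- 34 \left(-31 + K{\left(12,-9 \right)}\right) = - 34 \left(-31 + \sqrt{-20 + 2 \cdot 12}\right) = - 34 \left(-31 + \sqrt{-20 + 24}\right) = - 34 \left(-31 + \sqrt{4}\right) = - 34 \left(-31 + 2\right) = \left(-34\right) \left(-29\right) = 986$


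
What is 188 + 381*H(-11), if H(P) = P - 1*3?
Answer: -5146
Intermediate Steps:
H(P) = -3 + P (H(P) = P - 3 = -3 + P)
188 + 381*H(-11) = 188 + 381*(-3 - 11) = 188 + 381*(-14) = 188 - 5334 = -5146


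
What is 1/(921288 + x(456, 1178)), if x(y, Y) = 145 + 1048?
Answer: 1/922481 ≈ 1.0840e-6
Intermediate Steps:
x(y, Y) = 1193
1/(921288 + x(456, 1178)) = 1/(921288 + 1193) = 1/922481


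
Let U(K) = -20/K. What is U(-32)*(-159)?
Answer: -795/8 ≈ -99.375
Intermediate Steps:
U(-32)*(-159) = -20/(-32)*(-159) = -20*(-1/32)*(-159) = (5/8)*(-159) = -795/8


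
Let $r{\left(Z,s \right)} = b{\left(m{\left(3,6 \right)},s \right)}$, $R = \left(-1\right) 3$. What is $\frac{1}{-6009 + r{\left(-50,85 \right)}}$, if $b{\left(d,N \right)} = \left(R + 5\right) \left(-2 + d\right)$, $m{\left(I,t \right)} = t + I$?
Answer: $- \frac{1}{5995} \approx -0.00016681$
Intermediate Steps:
$m{\left(I,t \right)} = I + t$
$R = -3$
$b{\left(d,N \right)} = -4 + 2 d$ ($b{\left(d,N \right)} = \left(-3 + 5\right) \left(-2 + d\right) = 2 \left(-2 + d\right) = -4 + 2 d$)
$r{\left(Z,s \right)} = 14$ ($r{\left(Z,s \right)} = -4 + 2 \left(3 + 6\right) = -4 + 2 \cdot 9 = -4 + 18 = 14$)
$\frac{1}{-6009 + r{\left(-50,85 \right)}} = \frac{1}{-6009 + 14} = \frac{1}{-5995} = - \frac{1}{5995}$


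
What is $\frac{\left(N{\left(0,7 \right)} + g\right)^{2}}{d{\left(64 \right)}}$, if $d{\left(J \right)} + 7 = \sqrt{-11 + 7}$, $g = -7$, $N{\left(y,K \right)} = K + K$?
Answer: $- \frac{343}{53} - \frac{98 i}{53} \approx -6.4717 - 1.8491 i$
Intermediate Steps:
$N{\left(y,K \right)} = 2 K$
$d{\left(J \right)} = -7 + 2 i$ ($d{\left(J \right)} = -7 + \sqrt{-11 + 7} = -7 + \sqrt{-4} = -7 + 2 i$)
$\frac{\left(N{\left(0,7 \right)} + g\right)^{2}}{d{\left(64 \right)}} = \frac{\left(2 \cdot 7 - 7\right)^{2}}{-7 + 2 i} = \left(14 - 7\right)^{2} \frac{-7 - 2 i}{53} = 7^{2} \frac{-7 - 2 i}{53} = 49 \frac{-7 - 2 i}{53} = \frac{49 \left(-7 - 2 i\right)}{53}$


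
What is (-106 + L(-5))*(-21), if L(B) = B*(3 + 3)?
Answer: 2856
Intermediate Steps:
L(B) = 6*B (L(B) = B*6 = 6*B)
(-106 + L(-5))*(-21) = (-106 + 6*(-5))*(-21) = (-106 - 30)*(-21) = -136*(-21) = 2856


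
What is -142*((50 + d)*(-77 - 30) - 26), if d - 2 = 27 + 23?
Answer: 1553480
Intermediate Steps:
d = 52 (d = 2 + (27 + 23) = 2 + 50 = 52)
-142*((50 + d)*(-77 - 30) - 26) = -142*((50 + 52)*(-77 - 30) - 26) = -142*(102*(-107) - 26) = -142*(-10914 - 26) = -142*(-10940) = 1553480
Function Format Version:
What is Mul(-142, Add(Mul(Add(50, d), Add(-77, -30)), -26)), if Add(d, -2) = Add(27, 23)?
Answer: 1553480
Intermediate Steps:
d = 52 (d = Add(2, Add(27, 23)) = Add(2, 50) = 52)
Mul(-142, Add(Mul(Add(50, d), Add(-77, -30)), -26)) = Mul(-142, Add(Mul(Add(50, 52), Add(-77, -30)), -26)) = Mul(-142, Add(Mul(102, -107), -26)) = Mul(-142, Add(-10914, -26)) = Mul(-142, -10940) = 1553480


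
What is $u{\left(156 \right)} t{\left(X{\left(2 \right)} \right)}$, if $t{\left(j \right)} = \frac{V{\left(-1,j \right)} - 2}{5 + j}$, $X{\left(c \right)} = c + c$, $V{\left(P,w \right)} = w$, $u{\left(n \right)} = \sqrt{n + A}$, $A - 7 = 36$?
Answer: $\frac{2 \sqrt{199}}{9} \approx 3.1348$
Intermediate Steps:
$A = 43$ ($A = 7 + 36 = 43$)
$u{\left(n \right)} = \sqrt{43 + n}$ ($u{\left(n \right)} = \sqrt{n + 43} = \sqrt{43 + n}$)
$X{\left(c \right)} = 2 c$
$t{\left(j \right)} = \frac{-2 + j}{5 + j}$ ($t{\left(j \right)} = \frac{j - 2}{5 + j} = \frac{-2 + j}{5 + j}$)
$u{\left(156 \right)} t{\left(X{\left(2 \right)} \right)} = \sqrt{43 + 156} \frac{-2 + 2 \cdot 2}{5 + 2 \cdot 2} = \sqrt{199} \frac{-2 + 4}{5 + 4} = \sqrt{199} \cdot \frac{1}{9} \cdot 2 = \sqrt{199} \cdot \frac{2}{9} = \frac{2 \sqrt{199}}{9}$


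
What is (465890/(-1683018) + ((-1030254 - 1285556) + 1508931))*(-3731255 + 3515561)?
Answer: 16272822290649896/93501 ≈ 1.7404e+11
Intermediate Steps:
(465890/(-1683018) + ((-1030254 - 1285556) + 1508931))*(-3731255 + 3515561) = (465890*(-1/1683018) + (-2315810 + 1508931))*(-215694) = (-232945/841509 - 806879)*(-215694) = -678996173356/841509*(-215694) = 16272822290649896/93501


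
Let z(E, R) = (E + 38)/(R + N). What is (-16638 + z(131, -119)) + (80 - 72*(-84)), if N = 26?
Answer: -977599/93 ≈ -10512.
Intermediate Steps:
z(E, R) = (38 + E)/(26 + R) (z(E, R) = (E + 38)/(R + 26) = (38 + E)/(26 + R))
(-16638 + z(131, -119)) + (80 - 72*(-84)) = (-16638 + (38 + 131)/(26 - 119)) + (80 - 72*(-84)) = (-16638 + 169/(-93)) + (80 + 6048) = (-16638 - 1/93*169) + 6128 = (-16638 - 169/93) + 6128 = -1547503/93 + 6128 = -977599/93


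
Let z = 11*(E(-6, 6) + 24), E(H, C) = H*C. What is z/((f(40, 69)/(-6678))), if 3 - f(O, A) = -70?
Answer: 881496/73 ≈ 12075.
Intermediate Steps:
f(O, A) = 73 (f(O, A) = 3 - 1*(-70) = 3 + 70 = 73)
E(H, C) = C*H
z = -132 (z = 11*(6*(-6) + 24) = 11*(-36 + 24) = 11*(-12) = -132)
z/((f(40, 69)/(-6678))) = -132/(73/(-6678)) = -132/(73*(-1/6678)) = -132/(-73/6678) = -132*(-6678/73) = 881496/73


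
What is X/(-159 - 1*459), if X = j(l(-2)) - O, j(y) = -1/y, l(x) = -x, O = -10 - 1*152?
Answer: -323/1236 ≈ -0.26133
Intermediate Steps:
O = -162 (O = -10 - 152 = -162)
X = 323/2 (X = -1/((-1*(-2))) - 1*(-162) = -1/2 + 162 = -1*½ + 162 = -½ + 162 = 323/2 ≈ 161.50)
X/(-159 - 1*459) = 323/(2*(-159 - 1*459)) = 323/(2*(-159 - 459)) = (323/2)/(-618) = (323/2)*(-1/618) = -323/1236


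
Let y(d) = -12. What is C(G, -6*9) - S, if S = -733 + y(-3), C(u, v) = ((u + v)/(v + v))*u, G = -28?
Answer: 19541/27 ≈ 723.74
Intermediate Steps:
C(u, v) = u*(u + v)/(2*v) (C(u, v) = ((u + v)/((2*v)))*u = ((u + v)*(1/(2*v)))*u = ((u + v)/(2*v))*u = u*(u + v)/(2*v))
S = -745 (S = -733 - 12 = -745)
C(G, -6*9) - S = (½)*(-28)*(-28 - 6*9)/(-6*9) - 1*(-745) = (½)*(-28)*(-28 - 54)/(-54) + 745 = (½)*(-28)*(-1/54)*(-82) + 745 = -574/27 + 745 = 19541/27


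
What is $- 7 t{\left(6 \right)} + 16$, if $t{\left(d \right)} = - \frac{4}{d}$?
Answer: $\frac{62}{3} \approx 20.667$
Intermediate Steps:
$- 7 t{\left(6 \right)} + 16 = - 7 \left(- \frac{4}{6}\right) + 16 = - 7 \left(\left(-4\right) \frac{1}{6}\right) + 16 = \left(-7\right) \left(- \frac{2}{3}\right) + 16 = \frac{14}{3} + 16 = \frac{62}{3}$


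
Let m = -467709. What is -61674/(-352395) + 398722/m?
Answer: -12406906036/18313145895 ≈ -0.67749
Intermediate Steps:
-61674/(-352395) + 398722/m = -61674/(-352395) + 398722/(-467709) = -61674*(-1/352395) + 398722*(-1/467709) = 20558/117465 - 398722/467709 = -12406906036/18313145895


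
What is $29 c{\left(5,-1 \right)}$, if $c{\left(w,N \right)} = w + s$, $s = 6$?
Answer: $319$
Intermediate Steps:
$c{\left(w,N \right)} = 6 + w$ ($c{\left(w,N \right)} = w + 6 = 6 + w$)
$29 c{\left(5,-1 \right)} = 29 \left(6 + 5\right) = 29 \cdot 11 = 319$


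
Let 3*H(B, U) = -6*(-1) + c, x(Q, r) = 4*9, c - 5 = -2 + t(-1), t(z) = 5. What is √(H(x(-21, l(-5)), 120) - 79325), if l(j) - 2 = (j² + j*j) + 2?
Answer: I*√713883/3 ≈ 281.64*I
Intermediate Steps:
l(j) = 4 + 2*j² (l(j) = 2 + ((j² + j*j) + 2) = 2 + ((j² + j²) + 2) = 2 + (2*j² + 2) = 2 + (2 + 2*j²) = 4 + 2*j²)
c = 8 (c = 5 + (-2 + 5) = 5 + 3 = 8)
x(Q, r) = 36
H(B, U) = 14/3 (H(B, U) = (-6*(-1) + 8)/3 = (6 + 8)/3 = (⅓)*14 = 14/3)
√(H(x(-21, l(-5)), 120) - 79325) = √(14/3 - 79325) = √(-237961/3) = I*√713883/3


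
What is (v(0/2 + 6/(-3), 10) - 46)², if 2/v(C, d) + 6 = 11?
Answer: 51984/25 ≈ 2079.4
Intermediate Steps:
v(C, d) = ⅖ (v(C, d) = 2/(-6 + 11) = 2/5 = 2*(⅕) = ⅖)
(v(0/2 + 6/(-3), 10) - 46)² = (⅖ - 46)² = (-228/5)² = 51984/25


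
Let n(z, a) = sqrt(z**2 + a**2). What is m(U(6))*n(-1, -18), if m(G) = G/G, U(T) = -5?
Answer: 5*sqrt(13) ≈ 18.028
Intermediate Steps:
n(z, a) = sqrt(a**2 + z**2)
m(G) = 1
m(U(6))*n(-1, -18) = 1*sqrt((-18)**2 + (-1)**2) = 1*sqrt(324 + 1) = 1*sqrt(325) = 1*(5*sqrt(13)) = 5*sqrt(13)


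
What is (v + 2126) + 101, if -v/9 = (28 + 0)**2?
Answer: -4829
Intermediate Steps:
v = -7056 (v = -9*(28 + 0)**2 = -9*28**2 = -9*784 = -7056)
(v + 2126) + 101 = (-7056 + 2126) + 101 = -4930 + 101 = -4829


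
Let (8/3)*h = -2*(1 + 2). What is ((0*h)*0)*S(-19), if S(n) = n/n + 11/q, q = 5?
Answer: 0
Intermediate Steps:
h = -9/4 (h = 3*(-2*(1 + 2))/8 = 3*(-2*3)/8 = (3/8)*(-6) = -9/4 ≈ -2.2500)
S(n) = 16/5 (S(n) = n/n + 11/5 = 1 + 11*(1/5) = 1 + 11/5 = 16/5)
((0*h)*0)*S(-19) = ((0*(-9/4))*0)*(16/5) = (0*0)*(16/5) = 0*(16/5) = 0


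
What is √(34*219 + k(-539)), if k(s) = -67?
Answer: √7379 ≈ 85.901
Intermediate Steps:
√(34*219 + k(-539)) = √(34*219 - 67) = √(7446 - 67) = √7379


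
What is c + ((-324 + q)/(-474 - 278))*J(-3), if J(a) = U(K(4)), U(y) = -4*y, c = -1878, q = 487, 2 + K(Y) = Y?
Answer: -176369/94 ≈ -1876.3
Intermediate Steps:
K(Y) = -2 + Y
J(a) = -8 (J(a) = -4*(-2 + 4) = -4*2 = -8)
c + ((-324 + q)/(-474 - 278))*J(-3) = -1878 + ((-324 + 487)/(-474 - 278))*(-8) = -1878 + (163/(-752))*(-8) = -1878 + (163*(-1/752))*(-8) = -1878 - 163/752*(-8) = -1878 + 163/94 = -176369/94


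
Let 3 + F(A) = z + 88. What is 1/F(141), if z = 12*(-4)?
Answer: 1/37 ≈ 0.027027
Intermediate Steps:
z = -48
F(A) = 37 (F(A) = -3 + (-48 + 88) = -3 + 40 = 37)
1/F(141) = 1/37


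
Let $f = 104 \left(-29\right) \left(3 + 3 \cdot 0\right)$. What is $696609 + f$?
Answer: $687561$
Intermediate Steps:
$f = -9048$ ($f = - 3016 \left(3 + 0\right) = \left(-3016\right) 3 = -9048$)
$696609 + f = 696609 - 9048 = 687561$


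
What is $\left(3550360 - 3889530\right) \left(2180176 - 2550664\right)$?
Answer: $125658414960$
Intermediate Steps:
$\left(3550360 - 3889530\right) \left(2180176 - 2550664\right) = \left(-339170\right) \left(-370488\right) = 125658414960$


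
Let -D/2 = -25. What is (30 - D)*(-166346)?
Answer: 3326920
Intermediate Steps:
D = 50 (D = -2*(-25) = 50)
(30 - D)*(-166346) = (30 - 1*50)*(-166346) = (30 - 50)*(-166346) = -20*(-166346) = 3326920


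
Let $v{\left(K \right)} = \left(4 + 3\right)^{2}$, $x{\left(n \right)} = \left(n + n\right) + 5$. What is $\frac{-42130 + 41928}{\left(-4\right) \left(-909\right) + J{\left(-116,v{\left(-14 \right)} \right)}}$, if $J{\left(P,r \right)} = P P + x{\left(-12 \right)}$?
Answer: $- \frac{202}{17073} \approx -0.011832$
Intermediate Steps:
$x{\left(n \right)} = 5 + 2 n$ ($x{\left(n \right)} = 2 n + 5 = 5 + 2 n$)
$v{\left(K \right)} = 49$ ($v{\left(K \right)} = 7^{2} = 49$)
$J{\left(P,r \right)} = -19 + P^{2}$ ($J{\left(P,r \right)} = P P + \left(5 + 2 \left(-12\right)\right) = P^{2} + \left(5 - 24\right) = P^{2} - 19 = -19 + P^{2}$)
$\frac{-42130 + 41928}{\left(-4\right) \left(-909\right) + J{\left(-116,v{\left(-14 \right)} \right)}} = \frac{-42130 + 41928}{\left(-4\right) \left(-909\right) - \left(19 - \left(-116\right)^{2}\right)} = - \frac{202}{3636 + \left(-19 + 13456\right)} = - \frac{202}{3636 + 13437} = - \frac{202}{17073}$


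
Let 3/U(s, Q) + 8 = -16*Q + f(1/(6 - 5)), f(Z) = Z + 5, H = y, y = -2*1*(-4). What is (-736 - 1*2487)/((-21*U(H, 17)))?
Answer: -883102/63 ≈ -14017.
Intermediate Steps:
y = 8 (y = -2*(-4) = 8)
H = 8
f(Z) = 5 + Z
U(s, Q) = 3/(-2 - 16*Q) (U(s, Q) = 3/(-8 + (-16*Q + (5 + 1/(6 - 5)))) = 3/(-8 + (-16*Q + (5 + 1/1))) = 3/(-8 + (-16*Q + (5 + 1))) = 3/(-8 + (-16*Q + 6)) = 3/(-8 + (6 - 16*Q)) = 3/(-2 - 16*Q))
(-736 - 1*2487)/((-21*U(H, 17))) = (-736 - 1*2487)/((-(-63)/(2 + 16*17))) = (-736 - 2487)/((-(-63)/(2 + 272))) = -3223/((-(-63)/274)) = -3223/((-21*(-3/274))) = -3223/63/274 = -3223*274/63 = -883102/63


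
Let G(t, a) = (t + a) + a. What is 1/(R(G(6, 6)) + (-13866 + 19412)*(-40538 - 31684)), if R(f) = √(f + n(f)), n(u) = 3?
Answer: -133514404/53478288226425641 - √21/160434864679276923 ≈ -2.4966e-9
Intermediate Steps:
G(t, a) = t + 2*a (G(t, a) = (a + t) + a = t + 2*a)
R(f) = √(3 + f) (R(f) = √(f + 3) = √(3 + f))
1/(R(G(6, 6)) + (-13866 + 19412)*(-40538 - 31684)) = 1/(√(3 + (6 + 2*6)) + (-13866 + 19412)*(-40538 - 31684)) = 1/(√(3 + (6 + 12)) + 5546*(-72222)) = 1/(√(3 + 18) - 400543212) = 1/(√21 - 400543212) = 1/(-400543212 + √21)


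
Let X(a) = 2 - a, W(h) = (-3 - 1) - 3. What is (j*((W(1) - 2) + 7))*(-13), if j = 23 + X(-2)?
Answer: 702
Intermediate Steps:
W(h) = -7 (W(h) = -4 - 3 = -7)
j = 27 (j = 23 + (2 - 1*(-2)) = 23 + (2 + 2) = 23 + 4 = 27)
(j*((W(1) - 2) + 7))*(-13) = (27*((-7 - 2) + 7))*(-13) = (27*(-9 + 7))*(-13) = (27*(-2))*(-13) = -54*(-13) = 702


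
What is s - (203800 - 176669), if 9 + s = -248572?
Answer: -275712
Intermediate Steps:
s = -248581 (s = -9 - 248572 = -248581)
s - (203800 - 176669) = -248581 - (203800 - 176669) = -248581 - 1*27131 = -248581 - 27131 = -275712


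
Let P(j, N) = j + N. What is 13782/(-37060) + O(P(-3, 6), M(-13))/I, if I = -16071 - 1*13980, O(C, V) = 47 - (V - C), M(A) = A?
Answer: -3305537/8838810 ≈ -0.37398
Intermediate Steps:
P(j, N) = N + j
O(C, V) = 47 + C - V (O(C, V) = 47 + (C - V) = 47 + C - V)
I = -30051 (I = -16071 - 13980 = -30051)
13782/(-37060) + O(P(-3, 6), M(-13))/I = 13782/(-37060) + (47 + (6 - 3) - 1*(-13))/(-30051) = 13782*(-1/37060) + (47 + 3 + 13)*(-1/30051) = -6891/18530 + 63*(-1/30051) = -6891/18530 - 1/477 = -3305537/8838810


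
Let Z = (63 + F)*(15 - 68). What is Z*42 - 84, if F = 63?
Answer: -280560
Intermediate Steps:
Z = -6678 (Z = (63 + 63)*(15 - 68) = 126*(-53) = -6678)
Z*42 - 84 = -6678*42 - 84 = -280476 - 84 = -280560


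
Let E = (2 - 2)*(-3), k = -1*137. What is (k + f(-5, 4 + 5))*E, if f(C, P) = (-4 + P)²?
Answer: 0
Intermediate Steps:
k = -137
E = 0 (E = 0*(-3) = 0)
(k + f(-5, 4 + 5))*E = (-137 + (-4 + (4 + 5))²)*0 = (-137 + (-4 + 9)²)*0 = (-137 + 5²)*0 = (-137 + 25)*0 = -112*0 = 0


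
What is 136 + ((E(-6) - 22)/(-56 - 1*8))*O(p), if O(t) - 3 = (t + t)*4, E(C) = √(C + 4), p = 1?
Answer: 4473/32 - 11*I*√2/64 ≈ 139.78 - 0.24307*I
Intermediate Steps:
E(C) = √(4 + C)
O(t) = 3 + 8*t (O(t) = 3 + (t + t)*4 = 3 + (2*t)*4 = 3 + 8*t)
136 + ((E(-6) - 22)/(-56 - 1*8))*O(p) = 136 + ((√(4 - 6) - 22)/(-56 - 1*8))*(3 + 8*1) = 136 + ((√(-2) - 22)/(-56 - 8))*(3 + 8) = 136 + ((I*√2 - 22)/(-64))*11 = 136 + ((-22 + I*√2)*(-1/64))*11 = 136 + (11/32 - I*√2/64)*11 = 136 + (121/32 - 11*I*√2/64) = 4473/32 - 11*I*√2/64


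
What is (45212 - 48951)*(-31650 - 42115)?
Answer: 275807335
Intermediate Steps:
(45212 - 48951)*(-31650 - 42115) = -3739*(-73765) = 275807335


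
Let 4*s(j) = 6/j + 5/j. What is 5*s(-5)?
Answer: -11/4 ≈ -2.7500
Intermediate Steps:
s(j) = 11/(4*j) (s(j) = (6/j + 5/j)/4 = (11/j)/4 = 11/(4*j))
5*s(-5) = 5*((11/4)/(-5)) = 5*((11/4)*(-⅕)) = 5*(-11/20) = -11/4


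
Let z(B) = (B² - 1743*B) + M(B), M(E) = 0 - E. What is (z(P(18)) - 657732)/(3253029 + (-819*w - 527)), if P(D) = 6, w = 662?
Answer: -167040/677581 ≈ -0.24652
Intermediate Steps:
M(E) = -E
z(B) = B² - 1744*B (z(B) = (B² - 1743*B) - B = B² - 1744*B)
(z(P(18)) - 657732)/(3253029 + (-819*w - 527)) = (6*(-1744 + 6) - 657732)/(3253029 + (-819*662 - 527)) = (6*(-1738) - 657732)/(3253029 + (-542178 - 527)) = (-10428 - 657732)/(3253029 - 542705) = -668160/2710324 = -668160*1/2710324 = -167040/677581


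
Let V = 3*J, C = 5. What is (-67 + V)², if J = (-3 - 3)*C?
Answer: 24649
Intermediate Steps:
J = -30 (J = (-3 - 3)*5 = -6*5 = -30)
V = -90 (V = 3*(-30) = -90)
(-67 + V)² = (-67 - 90)² = (-157)² = 24649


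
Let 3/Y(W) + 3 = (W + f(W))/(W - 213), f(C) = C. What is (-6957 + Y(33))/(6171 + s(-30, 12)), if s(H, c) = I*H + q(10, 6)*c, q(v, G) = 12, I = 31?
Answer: -234249/181295 ≈ -1.2921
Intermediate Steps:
s(H, c) = 12*c + 31*H (s(H, c) = 31*H + 12*c = 12*c + 31*H)
Y(W) = 3/(-3 + 2*W/(-213 + W)) (Y(W) = 3/(-3 + (W + W)/(W - 213)) = 3/(-3 + (2*W)/(-213 + W)) = 3/(-3 + 2*W/(-213 + W)))
(-6957 + Y(33))/(6171 + s(-30, 12)) = (-6957 + 3*(-213 + 33)/(639 - 1*33))/(6171 + (12*12 + 31*(-30))) = (-6957 + 3*(-180)/(639 - 33))/(6171 + (144 - 930)) = (-6957 + 3*(-180)/606)/(6171 - 786) = (-6957 + 3*(1/606)*(-180))/5385 = (-6957 - 90/101)*(1/5385) = -702747/101*1/5385 = -234249/181295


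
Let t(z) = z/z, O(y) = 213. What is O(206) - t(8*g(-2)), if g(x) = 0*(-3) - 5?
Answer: 212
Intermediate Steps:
g(x) = -5 (g(x) = 0 - 5 = -5)
t(z) = 1
O(206) - t(8*g(-2)) = 213 - 1*1 = 213 - 1 = 212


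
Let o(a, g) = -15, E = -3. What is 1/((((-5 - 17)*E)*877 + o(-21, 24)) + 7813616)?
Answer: 1/7871483 ≈ 1.2704e-7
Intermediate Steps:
1/((((-5 - 17)*E)*877 + o(-21, 24)) + 7813616) = 1/((((-5 - 17)*(-3))*877 - 15) + 7813616) = 1/((-22*(-3)*877 - 15) + 7813616) = 1/((66*877 - 15) + 7813616) = 1/((57882 - 15) + 7813616) = 1/(57867 + 7813616) = 1/7871483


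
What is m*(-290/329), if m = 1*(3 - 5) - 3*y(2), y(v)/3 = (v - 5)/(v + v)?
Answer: -2755/658 ≈ -4.1869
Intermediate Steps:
y(v) = 3*(-5 + v)/(2*v) (y(v) = 3*((v - 5)/(v + v)) = 3*((-5 + v)/((2*v))) = 3*((-5 + v)*(1/(2*v))) = 3*((-5 + v)/(2*v)) = 3*(-5 + v)/(2*v))
m = 19/4 (m = 1*(3 - 5) - 9*(-5 + 2)/(2*2) = 1*(-2) - 9*(-3)/(2*2) = -2 - 3*(-9/4) = -2 + 27/4 = 19/4 ≈ 4.7500)
m*(-290/329) = 19*(-290/329)/4 = 19*(-290*1/329)/4 = (19/4)*(-290/329) = -2755/658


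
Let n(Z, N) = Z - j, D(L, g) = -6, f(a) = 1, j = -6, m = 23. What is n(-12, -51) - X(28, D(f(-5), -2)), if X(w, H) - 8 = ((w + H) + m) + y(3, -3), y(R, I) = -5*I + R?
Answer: -77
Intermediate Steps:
y(R, I) = R - 5*I
n(Z, N) = 6 + Z (n(Z, N) = Z - 1*(-6) = Z + 6 = 6 + Z)
X(w, H) = 49 + H + w (X(w, H) = 8 + (((w + H) + 23) + (3 - 5*(-3))) = 8 + (((H + w) + 23) + (3 + 15)) = 8 + ((23 + H + w) + 18) = 8 + (41 + H + w) = 49 + H + w)
n(-12, -51) - X(28, D(f(-5), -2)) = (6 - 12) - (49 - 6 + 28) = -6 - 1*71 = -6 - 71 = -77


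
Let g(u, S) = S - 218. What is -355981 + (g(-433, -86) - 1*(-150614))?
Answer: -205671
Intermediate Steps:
g(u, S) = -218 + S
-355981 + (g(-433, -86) - 1*(-150614)) = -355981 + ((-218 - 86) - 1*(-150614)) = -355981 + (-304 + 150614) = -355981 + 150310 = -205671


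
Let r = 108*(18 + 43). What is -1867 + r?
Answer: 4721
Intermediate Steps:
r = 6588 (r = 108*61 = 6588)
-1867 + r = -1867 + 6588 = 4721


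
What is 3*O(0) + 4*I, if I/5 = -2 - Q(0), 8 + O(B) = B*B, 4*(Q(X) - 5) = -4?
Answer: -144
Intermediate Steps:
Q(X) = 4 (Q(X) = 5 + (¼)*(-4) = 5 - 1 = 4)
O(B) = -8 + B² (O(B) = -8 + B*B = -8 + B²)
I = -30 (I = 5*(-2 - 1*4) = 5*(-2 - 4) = 5*(-6) = -30)
3*O(0) + 4*I = 3*(-8 + 0²) + 4*(-30) = 3*(-8 + 0) - 120 = 3*(-8) - 120 = -24 - 120 = -144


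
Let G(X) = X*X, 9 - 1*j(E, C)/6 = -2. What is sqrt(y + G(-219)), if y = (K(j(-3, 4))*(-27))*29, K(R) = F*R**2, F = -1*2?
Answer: 21*sqrt(15577) ≈ 2621.0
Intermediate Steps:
j(E, C) = 66 (j(E, C) = 54 - 6*(-2) = 54 + 12 = 66)
F = -2
K(R) = -2*R**2
G(X) = X**2
y = 6821496 (y = (-2*66**2*(-27))*29 = (-2*4356*(-27))*29 = -8712*(-27)*29 = 235224*29 = 6821496)
sqrt(y + G(-219)) = sqrt(6821496 + (-219)**2) = sqrt(6821496 + 47961) = sqrt(6869457) = 21*sqrt(15577)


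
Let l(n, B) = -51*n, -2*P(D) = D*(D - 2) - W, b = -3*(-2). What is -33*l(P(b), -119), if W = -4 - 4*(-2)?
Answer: -16830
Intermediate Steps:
W = 4 (W = -4 + 8 = 4)
b = 6
P(D) = 2 - D*(-2 + D)/2 (P(D) = -(D*(D - 2) - 1*4)/2 = -(D*(-2 + D) - 4)/2 = -(-4 + D*(-2 + D))/2 = 2 - D*(-2 + D)/2)
-33*l(P(b), -119) = -(-1683)*(2 + 6 - 1/2*6**2) = -(-1683)*(2 + 6 - 1/2*36) = -(-1683)*(2 + 6 - 18) = -(-1683)*(-10) = -33*510 = -16830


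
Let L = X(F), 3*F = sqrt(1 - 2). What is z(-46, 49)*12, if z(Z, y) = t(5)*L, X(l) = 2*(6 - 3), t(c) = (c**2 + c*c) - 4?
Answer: 3312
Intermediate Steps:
F = I/3 (F = sqrt(1 - 2)/3 = sqrt(-1)/3 = I/3 ≈ 0.33333*I)
t(c) = -4 + 2*c**2 (t(c) = (c**2 + c**2) - 4 = 2*c**2 - 4 = -4 + 2*c**2)
X(l) = 6 (X(l) = 2*3 = 6)
L = 6
z(Z, y) = 276 (z(Z, y) = (-4 + 2*5**2)*6 = (-4 + 2*25)*6 = (-4 + 50)*6 = 46*6 = 276)
z(-46, 49)*12 = 276*12 = 3312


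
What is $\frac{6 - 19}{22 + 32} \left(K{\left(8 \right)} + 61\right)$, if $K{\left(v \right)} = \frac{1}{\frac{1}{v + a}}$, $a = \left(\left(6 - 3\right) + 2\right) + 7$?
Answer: $- \frac{39}{2} \approx -19.5$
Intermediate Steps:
$a = 12$ ($a = \left(3 + 2\right) + 7 = 5 + 7 = 12$)
$K{\left(v \right)} = 12 + v$ ($K{\left(v \right)} = \frac{1}{\frac{1}{v + 12}} = \frac{1}{\frac{1}{12 + v}} = 12 + v$)
$\frac{6 - 19}{22 + 32} \left(K{\left(8 \right)} + 61\right) = \frac{6 - 19}{22 + 32} \left(\left(12 + 8\right) + 61\right) = - \frac{13}{54} \left(20 + 61\right) = \left(-13\right) \frac{1}{54} \cdot 81 = \left(- \frac{13}{54}\right) 81 = - \frac{39}{2}$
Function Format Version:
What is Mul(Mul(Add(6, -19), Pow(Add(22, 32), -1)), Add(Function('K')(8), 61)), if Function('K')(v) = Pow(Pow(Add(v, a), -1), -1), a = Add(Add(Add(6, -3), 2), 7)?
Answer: Rational(-39, 2) ≈ -19.500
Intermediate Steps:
a = 12 (a = Add(Add(3, 2), 7) = Add(5, 7) = 12)
Function('K')(v) = Add(12, v) (Function('K')(v) = Pow(Pow(Add(v, 12), -1), -1) = Pow(Pow(Add(12, v), -1), -1) = Add(12, v))
Mul(Mul(Add(6, -19), Pow(Add(22, 32), -1)), Add(Function('K')(8), 61)) = Mul(Mul(Add(6, -19), Pow(Add(22, 32), -1)), Add(Add(12, 8), 61)) = Mul(Mul(-13, Pow(54, -1)), Add(20, 61)) = Mul(Mul(-13, Rational(1, 54)), 81) = Mul(Rational(-13, 54), 81) = Rational(-39, 2)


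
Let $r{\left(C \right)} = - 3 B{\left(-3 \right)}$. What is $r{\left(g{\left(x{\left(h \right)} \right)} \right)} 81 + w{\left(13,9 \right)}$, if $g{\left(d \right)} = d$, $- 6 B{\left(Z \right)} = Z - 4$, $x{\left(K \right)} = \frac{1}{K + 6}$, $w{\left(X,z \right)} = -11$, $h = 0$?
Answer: $- \frac{589}{2} \approx -294.5$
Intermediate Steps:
$x{\left(K \right)} = \frac{1}{6 + K}$
$B{\left(Z \right)} = \frac{2}{3} - \frac{Z}{6}$ ($B{\left(Z \right)} = - \frac{Z - 4}{6} = - \frac{-4 + Z}{6} = \frac{2}{3} - \frac{Z}{6}$)
$r{\left(C \right)} = - \frac{7}{2}$ ($r{\left(C \right)} = - 3 \left(\frac{2}{3} - - \frac{1}{2}\right) = - 3 \left(\frac{2}{3} + \frac{1}{2}\right) = \left(-3\right) \frac{7}{6} = - \frac{7}{2}$)
$r{\left(g{\left(x{\left(h \right)} \right)} \right)} 81 + w{\left(13,9 \right)} = \left(- \frac{7}{2}\right) 81 - 11 = - \frac{567}{2} - 11 = - \frac{589}{2}$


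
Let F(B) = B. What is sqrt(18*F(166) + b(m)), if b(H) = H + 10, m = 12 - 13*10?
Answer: 24*sqrt(5) ≈ 53.666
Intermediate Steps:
m = -118 (m = 12 - 130 = -118)
b(H) = 10 + H
sqrt(18*F(166) + b(m)) = sqrt(18*166 + (10 - 118)) = sqrt(2988 - 108) = sqrt(2880) = 24*sqrt(5)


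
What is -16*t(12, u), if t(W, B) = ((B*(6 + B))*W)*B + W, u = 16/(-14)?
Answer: -483648/343 ≈ -1410.1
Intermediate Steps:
u = -8/7 (u = 16*(-1/14) = -8/7 ≈ -1.1429)
t(W, B) = W + W*B²*(6 + B) (t(W, B) = (B*W*(6 + B))*B + W = W*B²*(6 + B) + W = W + W*B²*(6 + B))
-16*t(12, u) = -192*(1 + (-8/7)³ + 6*(-8/7)²) = -192*(1 - 512/343 + 6*(64/49)) = -192*(1 - 512/343 + 384/49) = -192*2519/343 = -16*30228/343 = -483648/343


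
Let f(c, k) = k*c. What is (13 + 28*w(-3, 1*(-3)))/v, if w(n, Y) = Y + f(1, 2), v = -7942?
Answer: 15/7942 ≈ 0.0018887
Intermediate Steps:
f(c, k) = c*k
w(n, Y) = 2 + Y (w(n, Y) = Y + 1*2 = Y + 2 = 2 + Y)
(13 + 28*w(-3, 1*(-3)))/v = (13 + 28*(2 + 1*(-3)))/(-7942) = (13 + 28*(2 - 3))*(-1/7942) = (13 + 28*(-1))*(-1/7942) = (13 - 28)*(-1/7942) = -15*(-1/7942) = 15/7942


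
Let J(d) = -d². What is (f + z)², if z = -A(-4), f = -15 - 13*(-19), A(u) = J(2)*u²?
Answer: 87616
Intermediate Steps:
A(u) = -4*u² (A(u) = (-1*2²)*u² = (-1*4)*u² = -4*u²)
f = 232 (f = -15 + 247 = 232)
z = 64 (z = -(-4)*(-4)² = -(-4)*16 = -1*(-64) = 64)
(f + z)² = (232 + 64)² = 296² = 87616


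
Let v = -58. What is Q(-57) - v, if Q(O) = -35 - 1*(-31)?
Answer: 54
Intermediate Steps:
Q(O) = -4 (Q(O) = -35 + 31 = -4)
Q(-57) - v = -4 - 1*(-58) = -4 + 58 = 54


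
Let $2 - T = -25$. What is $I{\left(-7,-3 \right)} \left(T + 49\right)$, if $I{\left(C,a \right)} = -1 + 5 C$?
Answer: $-2736$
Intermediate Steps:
$T = 27$ ($T = 2 - -25 = 2 + 25 = 27$)
$I{\left(-7,-3 \right)} \left(T + 49\right) = \left(-1 + 5 \left(-7\right)\right) \left(27 + 49\right) = \left(-1 - 35\right) 76 = \left(-36\right) 76 = -2736$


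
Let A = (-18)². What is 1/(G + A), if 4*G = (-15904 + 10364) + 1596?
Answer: -1/662 ≈ -0.0015106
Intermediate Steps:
G = -986 (G = ((-15904 + 10364) + 1596)/4 = (-5540 + 1596)/4 = (¼)*(-3944) = -986)
A = 324
1/(G + A) = 1/(-986 + 324) = 1/(-662) = -1/662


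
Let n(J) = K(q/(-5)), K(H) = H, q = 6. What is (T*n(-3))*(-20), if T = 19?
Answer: 456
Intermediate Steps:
n(J) = -6/5 (n(J) = 6/(-5) = 6*(-⅕) = -6/5)
(T*n(-3))*(-20) = (19*(-6/5))*(-20) = -114/5*(-20) = 456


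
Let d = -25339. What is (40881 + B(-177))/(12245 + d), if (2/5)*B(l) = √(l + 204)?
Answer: -40881/13094 - 15*√3/26188 ≈ -3.1231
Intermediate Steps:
B(l) = 5*√(204 + l)/2 (B(l) = 5*√(l + 204)/2 = 5*√(204 + l)/2)
(40881 + B(-177))/(12245 + d) = (40881 + 5*√(204 - 177)/2)/(12245 - 25339) = (40881 + 5*√27/2)/(-13094) = (40881 + 5*(3*√3)/2)*(-1/13094) = (40881 + 15*√3/2)*(-1/13094) = -40881/13094 - 15*√3/26188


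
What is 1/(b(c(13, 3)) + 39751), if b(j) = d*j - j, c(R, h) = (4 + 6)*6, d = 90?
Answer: 1/45091 ≈ 2.2177e-5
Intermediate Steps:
c(R, h) = 60 (c(R, h) = 10*6 = 60)
b(j) = 89*j (b(j) = 90*j - j = 89*j)
1/(b(c(13, 3)) + 39751) = 1/(89*60 + 39751) = 1/(5340 + 39751) = 1/45091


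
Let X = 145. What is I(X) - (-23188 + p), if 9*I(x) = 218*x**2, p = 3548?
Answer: 4760210/9 ≈ 5.2891e+5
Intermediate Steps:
I(x) = 218*x**2/9 (I(x) = (218*x**2)/9 = 218*x**2/9)
I(X) - (-23188 + p) = (218/9)*145**2 - (-23188 + 3548) = (218/9)*21025 - 1*(-19640) = 4583450/9 + 19640 = 4760210/9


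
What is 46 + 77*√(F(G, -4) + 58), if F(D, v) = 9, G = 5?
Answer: 46 + 77*√67 ≈ 676.27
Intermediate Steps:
46 + 77*√(F(G, -4) + 58) = 46 + 77*√(9 + 58) = 46 + 77*√67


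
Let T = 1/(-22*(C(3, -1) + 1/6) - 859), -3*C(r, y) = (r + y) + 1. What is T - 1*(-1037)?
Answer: 2615311/2522 ≈ 1037.0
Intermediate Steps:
C(r, y) = -⅓ - r/3 - y/3 (C(r, y) = -((r + y) + 1)/3 = -(1 + r + y)/3 = -⅓ - r/3 - y/3)
T = -3/2522 (T = 1/(-22*((-⅓ - ⅓*3 - ⅓*(-1)) + 1/6) - 859) = 1/(-22*((-⅓ - 1 + ⅓) + ⅙) - 859) = 1/(-22*(-1 + ⅙) - 859) = 1/(-22*(-⅚) - 859) = 1/(55/3 - 859) = 1/(-2522/3) = -3/2522 ≈ -0.0011895)
T - 1*(-1037) = -3/2522 - 1*(-1037) = -3/2522 + 1037 = 2615311/2522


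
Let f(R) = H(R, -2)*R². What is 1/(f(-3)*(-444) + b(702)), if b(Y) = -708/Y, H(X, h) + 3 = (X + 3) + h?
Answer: 117/2337542 ≈ 5.0053e-5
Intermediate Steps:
H(X, h) = X + h (H(X, h) = -3 + ((X + 3) + h) = -3 + ((3 + X) + h) = -3 + (3 + X + h) = X + h)
f(R) = R²*(-2 + R) (f(R) = (R - 2)*R² = (-2 + R)*R² = R²*(-2 + R))
1/(f(-3)*(-444) + b(702)) = 1/(((-3)²*(-2 - 3))*(-444) - 708/702) = 1/((9*(-5))*(-444) - 708*1/702) = 1/(-45*(-444) - 118/117) = 1/(19980 - 118/117) = 1/(2337542/117) = 117/2337542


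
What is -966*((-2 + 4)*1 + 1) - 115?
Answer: -3013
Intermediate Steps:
-966*((-2 + 4)*1 + 1) - 115 = -966*(2*1 + 1) - 115 = -966*(2 + 1) - 115 = -966*3 - 115 = -138*21 - 115 = -2898 - 115 = -3013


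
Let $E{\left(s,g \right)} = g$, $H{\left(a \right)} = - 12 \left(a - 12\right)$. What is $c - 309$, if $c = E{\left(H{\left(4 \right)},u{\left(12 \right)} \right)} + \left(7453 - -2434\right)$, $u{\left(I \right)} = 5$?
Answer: $9583$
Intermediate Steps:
$H{\left(a \right)} = 144 - 12 a$ ($H{\left(a \right)} = - 12 \left(-12 + a\right) = 144 - 12 a$)
$c = 9892$ ($c = 5 + \left(7453 - -2434\right) = 5 + \left(7453 + 2434\right) = 5 + 9887 = 9892$)
$c - 309 = 9892 - 309 = 9583$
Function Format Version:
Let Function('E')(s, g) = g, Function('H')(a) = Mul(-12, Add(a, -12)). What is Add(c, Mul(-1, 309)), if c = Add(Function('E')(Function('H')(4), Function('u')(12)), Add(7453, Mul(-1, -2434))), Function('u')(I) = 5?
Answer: 9583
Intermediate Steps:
Function('H')(a) = Add(144, Mul(-12, a)) (Function('H')(a) = Mul(-12, Add(-12, a)) = Add(144, Mul(-12, a)))
c = 9892 (c = Add(5, Add(7453, Mul(-1, -2434))) = Add(5, Add(7453, 2434)) = Add(5, 9887) = 9892)
Add(c, Mul(-1, 309)) = Add(9892, Mul(-1, 309)) = Add(9892, -309) = 9583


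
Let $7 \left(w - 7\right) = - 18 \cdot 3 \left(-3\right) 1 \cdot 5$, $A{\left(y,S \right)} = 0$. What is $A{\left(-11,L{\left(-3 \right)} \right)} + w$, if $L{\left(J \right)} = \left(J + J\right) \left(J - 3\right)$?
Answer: $\frac{859}{7} \approx 122.71$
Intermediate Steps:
$L{\left(J \right)} = 2 J \left(-3 + J\right)$
$w = \frac{859}{7}$ ($w = 7 + \frac{\left(-18\right) 3 \left(-3\right) 1 \cdot 5}{7} = 7 + \frac{\left(-18\right) \left(-9\right) 1 \cdot 5}{7} = 7 + \frac{\left(-18\right) \left(\left(-9\right) 5\right)}{7} = 7 + \frac{\left(-18\right) \left(-45\right)}{7} = 7 + \frac{1}{7} \cdot 810 = 7 + \frac{810}{7} = \frac{859}{7} \approx 122.71$)
$A{\left(-11,L{\left(-3 \right)} \right)} + w = 0 + \frac{859}{7} = \frac{859}{7}$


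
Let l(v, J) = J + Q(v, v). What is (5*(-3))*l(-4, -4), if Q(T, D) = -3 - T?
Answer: 45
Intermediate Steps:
l(v, J) = -3 + J - v (l(v, J) = J + (-3 - v) = -3 + J - v)
(5*(-3))*l(-4, -4) = (5*(-3))*(-3 - 4 - 1*(-4)) = -15*(-3 - 4 + 4) = -15*(-3) = 45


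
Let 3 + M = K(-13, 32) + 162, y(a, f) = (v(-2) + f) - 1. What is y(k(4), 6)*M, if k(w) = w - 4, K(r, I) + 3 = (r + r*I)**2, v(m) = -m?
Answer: 1289379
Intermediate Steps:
K(r, I) = -3 + (r + I*r)**2 (K(r, I) = -3 + (r + r*I)**2 = -3 + (r + I*r)**2)
k(w) = -4 + w
y(a, f) = 1 + f (y(a, f) = (-1*(-2) + f) - 1 = (2 + f) - 1 = 1 + f)
M = 184197 (M = -3 + ((-3 + (-13)**2*(1 + 32)**2) + 162) = -3 + ((-3 + 169*33**2) + 162) = -3 + ((-3 + 169*1089) + 162) = -3 + ((-3 + 184041) + 162) = -3 + (184038 + 162) = -3 + 184200 = 184197)
y(k(4), 6)*M = (1 + 6)*184197 = 7*184197 = 1289379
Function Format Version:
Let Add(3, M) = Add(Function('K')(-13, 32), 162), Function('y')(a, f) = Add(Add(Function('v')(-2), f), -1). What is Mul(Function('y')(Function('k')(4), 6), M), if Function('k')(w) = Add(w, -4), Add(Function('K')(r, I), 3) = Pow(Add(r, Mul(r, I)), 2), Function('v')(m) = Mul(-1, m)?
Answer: 1289379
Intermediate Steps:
Function('K')(r, I) = Add(-3, Pow(Add(r, Mul(I, r)), 2)) (Function('K')(r, I) = Add(-3, Pow(Add(r, Mul(r, I)), 2)) = Add(-3, Pow(Add(r, Mul(I, r)), 2)))
Function('k')(w) = Add(-4, w)
Function('y')(a, f) = Add(1, f) (Function('y')(a, f) = Add(Add(Mul(-1, -2), f), -1) = Add(Add(2, f), -1) = Add(1, f))
M = 184197 (M = Add(-3, Add(Add(-3, Mul(Pow(-13, 2), Pow(Add(1, 32), 2))), 162)) = Add(-3, Add(Add(-3, Mul(169, Pow(33, 2))), 162)) = Add(-3, Add(Add(-3, Mul(169, 1089)), 162)) = Add(-3, Add(Add(-3, 184041), 162)) = Add(-3, Add(184038, 162)) = Add(-3, 184200) = 184197)
Mul(Function('y')(Function('k')(4), 6), M) = Mul(Add(1, 6), 184197) = Mul(7, 184197) = 1289379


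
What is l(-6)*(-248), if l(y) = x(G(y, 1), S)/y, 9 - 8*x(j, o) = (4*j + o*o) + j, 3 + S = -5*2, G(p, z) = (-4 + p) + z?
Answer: -3565/6 ≈ -594.17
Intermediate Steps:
G(p, z) = -4 + p + z
S = -13 (S = -3 - 5*2 = -3 - 10 = -13)
x(j, o) = 9/8 - 5*j/8 - o²/8 (x(j, o) = 9/8 - ((4*j + o*o) + j)/8 = 9/8 - ((4*j + o²) + j)/8 = 9/8 - ((o² + 4*j) + j)/8 = 9/8 - (o² + 5*j)/8 = 9/8 + (-5*j/8 - o²/8) = 9/8 - 5*j/8 - o²/8)
l(y) = (-145/8 - 5*y/8)/y (l(y) = (9/8 - 5*(-4 + y + 1)/8 - ⅛*(-13)²)/y = (9/8 - 5*(-3 + y)/8 - ⅛*169)/y = (9/8 + (15/8 - 5*y/8) - 169/8)/y = (-145/8 - 5*y/8)/y)
l(-6)*(-248) = ((5/8)*(-29 - 1*(-6))/(-6))*(-248) = ((5/8)*(-⅙)*(-29 + 6))*(-248) = ((5/8)*(-⅙)*(-23))*(-248) = (115/48)*(-248) = -3565/6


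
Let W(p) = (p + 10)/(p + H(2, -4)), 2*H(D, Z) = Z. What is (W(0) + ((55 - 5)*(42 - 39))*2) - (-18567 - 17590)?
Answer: 36452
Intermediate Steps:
H(D, Z) = Z/2
W(p) = (10 + p)/(-2 + p) (W(p) = (p + 10)/(p + (½)*(-4)) = (10 + p)/(p - 2) = (10 + p)/(-2 + p))
(W(0) + ((55 - 5)*(42 - 39))*2) - (-18567 - 17590) = ((10 + 0)/(-2 + 0) + ((55 - 5)*(42 - 39))*2) - (-18567 - 17590) = (10/(-2) + (50*3)*2) - 1*(-36157) = (-½*10 + 150*2) + 36157 = (-5 + 300) + 36157 = 295 + 36157 = 36452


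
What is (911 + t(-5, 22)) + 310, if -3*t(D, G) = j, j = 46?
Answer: 3617/3 ≈ 1205.7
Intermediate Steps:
t(D, G) = -46/3 (t(D, G) = -⅓*46 = -46/3)
(911 + t(-5, 22)) + 310 = (911 - 46/3) + 310 = 2687/3 + 310 = 3617/3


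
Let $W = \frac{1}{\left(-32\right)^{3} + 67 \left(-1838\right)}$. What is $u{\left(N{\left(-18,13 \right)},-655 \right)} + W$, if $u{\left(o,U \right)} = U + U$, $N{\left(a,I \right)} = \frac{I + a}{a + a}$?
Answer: $- \frac{204247341}{155914} \approx -1310.0$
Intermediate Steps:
$N{\left(a,I \right)} = \frac{I + a}{2 a}$
$u{\left(o,U \right)} = 2 U$
$W = - \frac{1}{155914}$ ($W = \frac{1}{-32768 - 123146} = \frac{1}{-155914} = - \frac{1}{155914} \approx -6.4138 \cdot 10^{-6}$)
$u{\left(N{\left(-18,13 \right)},-655 \right)} + W = 2 \left(-655\right) - \frac{1}{155914} = -1310 - \frac{1}{155914} = - \frac{204247341}{155914}$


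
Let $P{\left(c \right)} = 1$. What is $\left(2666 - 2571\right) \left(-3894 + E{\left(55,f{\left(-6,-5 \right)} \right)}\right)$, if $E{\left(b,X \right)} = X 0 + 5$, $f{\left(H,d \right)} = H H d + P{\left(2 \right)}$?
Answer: $-369455$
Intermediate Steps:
$f{\left(H,d \right)} = 1 + d H^{2}$ ($f{\left(H,d \right)} = H H d + 1 = H^{2} d + 1 = d H^{2} + 1 = 1 + d H^{2}$)
$E{\left(b,X \right)} = 5$ ($E{\left(b,X \right)} = 0 + 5 = 5$)
$\left(2666 - 2571\right) \left(-3894 + E{\left(55,f{\left(-6,-5 \right)} \right)}\right) = \left(2666 - 2571\right) \left(-3894 + 5\right) = 95 \left(-3889\right) = -369455$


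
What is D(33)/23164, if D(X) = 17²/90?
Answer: 289/2084760 ≈ 0.00013863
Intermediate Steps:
D(X) = 289/90 (D(X) = 289*(1/90) = 289/90)
D(33)/23164 = (289/90)/23164 = (289/90)*(1/23164) = 289/2084760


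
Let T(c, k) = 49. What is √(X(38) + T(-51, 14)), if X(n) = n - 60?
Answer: 3*√3 ≈ 5.1962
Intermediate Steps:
X(n) = -60 + n
√(X(38) + T(-51, 14)) = √((-60 + 38) + 49) = √(-22 + 49) = √27 = 3*√3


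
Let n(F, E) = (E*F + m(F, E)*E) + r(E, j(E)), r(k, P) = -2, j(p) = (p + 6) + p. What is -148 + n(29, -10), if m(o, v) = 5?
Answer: -490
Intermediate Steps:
j(p) = 6 + 2*p (j(p) = (6 + p) + p = 6 + 2*p)
n(F, E) = -2 + 5*E + E*F (n(F, E) = (E*F + 5*E) - 2 = (5*E + E*F) - 2 = -2 + 5*E + E*F)
-148 + n(29, -10) = -148 + (-2 + 5*(-10) - 10*29) = -148 + (-2 - 50 - 290) = -148 - 342 = -490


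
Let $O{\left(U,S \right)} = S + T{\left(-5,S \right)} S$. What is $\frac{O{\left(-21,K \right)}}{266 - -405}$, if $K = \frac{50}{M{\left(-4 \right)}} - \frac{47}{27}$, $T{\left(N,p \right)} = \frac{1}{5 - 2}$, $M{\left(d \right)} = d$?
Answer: $- \frac{1538}{54351} \approx -0.028298$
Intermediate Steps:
$T{\left(N,p \right)} = \frac{1}{3}$
$K = - \frac{769}{54}$ ($K = \frac{50}{-4} - \frac{47}{27} = 50 \left(- \frac{1}{4}\right) - \frac{47}{27} = - \frac{25}{2} - \frac{47}{27} = - \frac{769}{54} \approx -14.241$)
$O{\left(U,S \right)} = \frac{4 S}{3}$ ($O{\left(U,S \right)} = S + \frac{S}{3} = \frac{4 S}{3}$)
$\frac{O{\left(-21,K \right)}}{266 - -405} = \frac{\frac{4}{3} \left(- \frac{769}{54}\right)}{266 - -405} = - \frac{1538}{81 \left(266 + 405\right)} = - \frac{1538}{81 \cdot 671} = \left(- \frac{1538}{81}\right) \frac{1}{671} = - \frac{1538}{54351}$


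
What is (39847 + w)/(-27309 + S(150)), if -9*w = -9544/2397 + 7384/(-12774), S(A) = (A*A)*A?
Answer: 1830152824783/153755822080647 ≈ 0.011903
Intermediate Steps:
S(A) = A³ (S(A) = A²*A = A³)
w = 23269084/45928917 (w = -(-9544/2397 + 7384/(-12774))/9 = -(-9544*1/2397 + 7384*(-1/12774))/9 = -(-9544/2397 - 3692/6387)/9 = -⅑*(-23269084/5103213) = 23269084/45928917 ≈ 0.50663)
(39847 + w)/(-27309 + S(150)) = (39847 + 23269084/45928917)/(-27309 + 150³) = 1830152824783/(45928917*(-27309 + 3375000)) = (1830152824783/45928917)/3347691 = (1830152824783/45928917)*(1/3347691) = 1830152824783/153755822080647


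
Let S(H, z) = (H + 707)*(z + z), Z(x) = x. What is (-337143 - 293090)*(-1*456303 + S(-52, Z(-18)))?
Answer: 302438102739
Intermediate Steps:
S(H, z) = 2*z*(707 + H) (S(H, z) = (707 + H)*(2*z) = 2*z*(707 + H))
(-337143 - 293090)*(-1*456303 + S(-52, Z(-18))) = (-337143 - 293090)*(-1*456303 + 2*(-18)*(707 - 52)) = -630233*(-456303 + 2*(-18)*655) = -630233*(-456303 - 23580) = -630233*(-479883) = 302438102739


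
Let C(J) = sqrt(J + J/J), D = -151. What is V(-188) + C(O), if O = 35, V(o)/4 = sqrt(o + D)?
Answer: 6 + 4*I*sqrt(339) ≈ 6.0 + 73.648*I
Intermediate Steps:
V(o) = 4*sqrt(-151 + o) (V(o) = 4*sqrt(o - 151) = 4*sqrt(-151 + o))
C(J) = sqrt(1 + J) (C(J) = sqrt(J + 1) = sqrt(1 + J))
V(-188) + C(O) = 4*sqrt(-151 - 188) + sqrt(1 + 35) = 4*sqrt(-339) + sqrt(36) = 4*(I*sqrt(339)) + 6 = 4*I*sqrt(339) + 6 = 6 + 4*I*sqrt(339)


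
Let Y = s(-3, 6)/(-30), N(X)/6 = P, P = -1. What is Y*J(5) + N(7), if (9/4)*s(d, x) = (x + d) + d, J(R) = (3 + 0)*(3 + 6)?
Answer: -6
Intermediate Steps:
J(R) = 27 (J(R) = 3*9 = 27)
s(d, x) = 4*x/9 + 8*d/9 (s(d, x) = 4*((x + d) + d)/9 = 4*((d + x) + d)/9 = 4*(x + 2*d)/9 = 4*x/9 + 8*d/9)
N(X) = -6 (N(X) = 6*(-1) = -6)
Y = 0 (Y = ((4/9)*6 + (8/9)*(-3))/(-30) = (8/3 - 8/3)*(-1/30) = 0*(-1/30) = 0)
Y*J(5) + N(7) = 0*27 - 6 = 0 - 6 = -6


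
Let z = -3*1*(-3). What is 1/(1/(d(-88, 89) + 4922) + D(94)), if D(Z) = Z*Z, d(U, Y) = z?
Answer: 4931/43570317 ≈ 0.00011317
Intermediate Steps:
z = 9 (z = -3*(-3) = 9)
d(U, Y) = 9
D(Z) = Z²
1/(1/(d(-88, 89) + 4922) + D(94)) = 1/(1/(9 + 4922) + 94²) = 1/(1/4931 + 8836) = 1/(43570317/4931) = 4931/43570317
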